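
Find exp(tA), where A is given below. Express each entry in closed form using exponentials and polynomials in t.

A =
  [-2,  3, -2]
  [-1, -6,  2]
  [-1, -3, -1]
e^{tA} =
  [t*exp(-3*t) + exp(-3*t), 3*t*exp(-3*t), -2*t*exp(-3*t)]
  [-t*exp(-3*t), -3*t*exp(-3*t) + exp(-3*t), 2*t*exp(-3*t)]
  [-t*exp(-3*t), -3*t*exp(-3*t), 2*t*exp(-3*t) + exp(-3*t)]

Strategy: write A = P · J · P⁻¹ where J is a Jordan canonical form, so e^{tA} = P · e^{tJ} · P⁻¹, and e^{tJ} can be computed block-by-block.

A has Jordan form
J =
  [-3,  1,  0]
  [ 0, -3,  0]
  [ 0,  0, -3]
(up to reordering of blocks).

Per-block formulas:
  For a 2×2 Jordan block J_2(-3): exp(t · J_2(-3)) = e^(-3t)·(I + t·N), where N is the 2×2 nilpotent shift.
  For a 1×1 block at λ = -3: exp(t · [-3]) = [e^(-3t)].

After assembling e^{tJ} and conjugating by P, we get:

e^{tA} =
  [t*exp(-3*t) + exp(-3*t), 3*t*exp(-3*t), -2*t*exp(-3*t)]
  [-t*exp(-3*t), -3*t*exp(-3*t) + exp(-3*t), 2*t*exp(-3*t)]
  [-t*exp(-3*t), -3*t*exp(-3*t), 2*t*exp(-3*t) + exp(-3*t)]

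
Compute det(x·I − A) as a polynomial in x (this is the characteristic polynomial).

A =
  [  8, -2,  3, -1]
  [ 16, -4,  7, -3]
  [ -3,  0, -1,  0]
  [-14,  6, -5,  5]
x^4 - 8*x^3 + 24*x^2 - 32*x + 16

Expanding det(x·I − A) (e.g. by cofactor expansion or by noting that A is similar to its Jordan form J, which has the same characteristic polynomial as A) gives
  χ_A(x) = x^4 - 8*x^3 + 24*x^2 - 32*x + 16
which factors as (x - 2)^4. The eigenvalues (with algebraic multiplicities) are λ = 2 with multiplicity 4.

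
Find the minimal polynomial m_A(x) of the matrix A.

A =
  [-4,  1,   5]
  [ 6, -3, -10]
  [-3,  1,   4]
x^2 + 2*x + 1

The characteristic polynomial is χ_A(x) = (x + 1)^3, so the eigenvalues are known. The minimal polynomial is
  m_A(x) = Π_λ (x − λ)^{k_λ}
where k_λ is the size of the *largest* Jordan block for λ (equivalently, the smallest k with (A − λI)^k v = 0 for every generalised eigenvector v of λ).

  λ = -1: largest Jordan block has size 2, contributing (x + 1)^2

So m_A(x) = (x + 1)^2 = x^2 + 2*x + 1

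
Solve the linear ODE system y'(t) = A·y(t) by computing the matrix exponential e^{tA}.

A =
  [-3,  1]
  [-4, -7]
e^{tA} =
  [2*t*exp(-5*t) + exp(-5*t), t*exp(-5*t)]
  [-4*t*exp(-5*t), -2*t*exp(-5*t) + exp(-5*t)]

Strategy: write A = P · J · P⁻¹ where J is a Jordan canonical form, so e^{tA} = P · e^{tJ} · P⁻¹, and e^{tJ} can be computed block-by-block.

A has Jordan form
J =
  [-5,  1]
  [ 0, -5]
(up to reordering of blocks).

Per-block formulas:
  For a 2×2 Jordan block J_2(-5): exp(t · J_2(-5)) = e^(-5t)·(I + t·N), where N is the 2×2 nilpotent shift.

After assembling e^{tJ} and conjugating by P, we get:

e^{tA} =
  [2*t*exp(-5*t) + exp(-5*t), t*exp(-5*t)]
  [-4*t*exp(-5*t), -2*t*exp(-5*t) + exp(-5*t)]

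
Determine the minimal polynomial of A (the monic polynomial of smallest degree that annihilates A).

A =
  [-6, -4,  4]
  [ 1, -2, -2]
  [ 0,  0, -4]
x^2 + 8*x + 16

The characteristic polynomial is χ_A(x) = (x + 4)^3, so the eigenvalues are known. The minimal polynomial is
  m_A(x) = Π_λ (x − λ)^{k_λ}
where k_λ is the size of the *largest* Jordan block for λ (equivalently, the smallest k with (A − λI)^k v = 0 for every generalised eigenvector v of λ).

  λ = -4: largest Jordan block has size 2, contributing (x + 4)^2

So m_A(x) = (x + 4)^2 = x^2 + 8*x + 16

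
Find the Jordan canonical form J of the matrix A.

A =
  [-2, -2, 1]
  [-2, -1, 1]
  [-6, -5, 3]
J_3(0)

The characteristic polynomial is
  det(x·I − A) = x^3

Eigenvalues and multiplicities (the geometric multiplicity of λ is n − rank(A − λI), which equals the number of Jordan blocks for λ):
  λ = 0: algebraic multiplicity = 3, geometric multiplicity = 1

Determining the block sizes for each eigenvalue:
  λ = 0: one block (gm = 1), so the single block has size am = 3 → block sizes [3]

Assembling the blocks gives a Jordan form
J =
  [0, 1, 0]
  [0, 0, 1]
  [0, 0, 0]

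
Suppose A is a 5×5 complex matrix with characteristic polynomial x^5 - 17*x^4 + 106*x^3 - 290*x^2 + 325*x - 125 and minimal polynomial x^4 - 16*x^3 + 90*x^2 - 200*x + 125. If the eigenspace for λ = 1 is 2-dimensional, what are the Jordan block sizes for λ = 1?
Block sizes for λ = 1: [1, 1]

Step 1 — from the characteristic polynomial, algebraic multiplicity of λ = 1 is 2. From dim ker(A − (1)·I) = 2, there are exactly 2 Jordan blocks for λ = 1.
Step 2 — from the minimal polynomial, the factor (x − 1) tells us the largest block for λ = 1 has size 1.
Step 3 — with total size 2, 2 blocks, and largest block 1, the block sizes (in nonincreasing order) are [1, 1].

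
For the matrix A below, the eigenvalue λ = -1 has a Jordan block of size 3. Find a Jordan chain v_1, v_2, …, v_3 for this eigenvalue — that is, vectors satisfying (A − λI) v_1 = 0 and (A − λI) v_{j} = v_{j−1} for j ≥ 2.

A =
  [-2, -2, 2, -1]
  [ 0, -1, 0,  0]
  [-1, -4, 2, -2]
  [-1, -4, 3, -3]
A Jordan chain for λ = -1 of length 3:
v_1 = (-2, 0, -2, -2)ᵀ
v_2 = (-2, 0, -4, -4)ᵀ
v_3 = (0, 1, 0, 0)ᵀ

Let N = A − (-1)·I. We want v_3 with N^3 v_3 = 0 but N^2 v_3 ≠ 0; then v_{j-1} := N · v_j for j = 3, …, 2.

Pick v_3 = (0, 1, 0, 0)ᵀ.
Then v_2 = N · v_3 = (-2, 0, -4, -4)ᵀ.
Then v_1 = N · v_2 = (-2, 0, -2, -2)ᵀ.

Sanity check: (A − (-1)·I) v_1 = (0, 0, 0, 0)ᵀ = 0. ✓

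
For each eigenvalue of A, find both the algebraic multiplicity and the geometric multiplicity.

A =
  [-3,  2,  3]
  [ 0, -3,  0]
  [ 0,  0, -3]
λ = -3: alg = 3, geom = 2

Step 1 — factor the characteristic polynomial to read off the algebraic multiplicities:
  χ_A(x) = (x + 3)^3

Step 2 — compute geometric multiplicities via the rank-nullity identity g(λ) = n − rank(A − λI):
  rank(A − (-3)·I) = 1, so dim ker(A − (-3)·I) = n − 1 = 2

Summary:
  λ = -3: algebraic multiplicity = 3, geometric multiplicity = 2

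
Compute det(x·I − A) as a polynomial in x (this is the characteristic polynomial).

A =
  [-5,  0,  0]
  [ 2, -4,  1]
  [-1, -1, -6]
x^3 + 15*x^2 + 75*x + 125

Expanding det(x·I − A) (e.g. by cofactor expansion or by noting that A is similar to its Jordan form J, which has the same characteristic polynomial as A) gives
  χ_A(x) = x^3 + 15*x^2 + 75*x + 125
which factors as (x + 5)^3. The eigenvalues (with algebraic multiplicities) are λ = -5 with multiplicity 3.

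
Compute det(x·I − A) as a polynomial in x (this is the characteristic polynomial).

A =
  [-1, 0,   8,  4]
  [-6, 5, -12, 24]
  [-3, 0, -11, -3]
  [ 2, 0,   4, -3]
x^4 + 10*x^3 - 250*x - 625

Expanding det(x·I − A) (e.g. by cofactor expansion or by noting that A is similar to its Jordan form J, which has the same characteristic polynomial as A) gives
  χ_A(x) = x^4 + 10*x^3 - 250*x - 625
which factors as (x - 5)*(x + 5)^3. The eigenvalues (with algebraic multiplicities) are λ = -5 with multiplicity 3, λ = 5 with multiplicity 1.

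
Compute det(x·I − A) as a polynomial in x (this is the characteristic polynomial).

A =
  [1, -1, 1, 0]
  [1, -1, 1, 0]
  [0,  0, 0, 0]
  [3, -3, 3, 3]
x^4 - 3*x^3

Expanding det(x·I − A) (e.g. by cofactor expansion or by noting that A is similar to its Jordan form J, which has the same characteristic polynomial as A) gives
  χ_A(x) = x^4 - 3*x^3
which factors as x^3*(x - 3). The eigenvalues (with algebraic multiplicities) are λ = 0 with multiplicity 3, λ = 3 with multiplicity 1.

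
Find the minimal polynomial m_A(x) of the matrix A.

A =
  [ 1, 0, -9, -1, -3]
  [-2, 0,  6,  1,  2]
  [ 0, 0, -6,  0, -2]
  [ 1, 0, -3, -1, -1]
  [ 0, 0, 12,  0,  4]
x^4 + 2*x^3

The characteristic polynomial is χ_A(x) = x^4*(x + 2), so the eigenvalues are known. The minimal polynomial is
  m_A(x) = Π_λ (x − λ)^{k_λ}
where k_λ is the size of the *largest* Jordan block for λ (equivalently, the smallest k with (A − λI)^k v = 0 for every generalised eigenvector v of λ).

  λ = -2: largest Jordan block has size 1, contributing (x + 2)
  λ = 0: largest Jordan block has size 3, contributing (x − 0)^3

So m_A(x) = x^3*(x + 2) = x^4 + 2*x^3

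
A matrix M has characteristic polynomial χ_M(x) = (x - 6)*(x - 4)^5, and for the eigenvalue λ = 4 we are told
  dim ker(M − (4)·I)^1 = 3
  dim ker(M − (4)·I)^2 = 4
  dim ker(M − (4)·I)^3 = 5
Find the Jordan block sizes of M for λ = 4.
Block sizes for λ = 4: [3, 1, 1]

From the dimensions of kernels of powers, the number of Jordan blocks of size at least j is d_j − d_{j−1} where d_j = dim ker(N^j) (with d_0 = 0). Computing the differences gives [3, 1, 1].
The number of blocks of size exactly k is (#blocks of size ≥ k) − (#blocks of size ≥ k + 1), so the partition is: 2 block(s) of size 1, 1 block(s) of size 3.
In nonincreasing order the block sizes are [3, 1, 1].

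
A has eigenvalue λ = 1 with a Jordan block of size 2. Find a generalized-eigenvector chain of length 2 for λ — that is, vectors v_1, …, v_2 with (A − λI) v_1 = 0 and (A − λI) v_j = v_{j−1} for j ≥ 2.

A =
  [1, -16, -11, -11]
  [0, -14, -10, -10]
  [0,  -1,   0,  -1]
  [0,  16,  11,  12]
A Jordan chain for λ = 1 of length 2:
v_1 = (1, 0, 1, -1)ᵀ
v_2 = (0, 2, -3, 0)ᵀ

Let N = A − (1)·I. We want v_2 with N^2 v_2 = 0 but N^1 v_2 ≠ 0; then v_{j-1} := N · v_j for j = 2, …, 2.

Pick v_2 = (0, 2, -3, 0)ᵀ.
Then v_1 = N · v_2 = (1, 0, 1, -1)ᵀ.

Sanity check: (A − (1)·I) v_1 = (0, 0, 0, 0)ᵀ = 0. ✓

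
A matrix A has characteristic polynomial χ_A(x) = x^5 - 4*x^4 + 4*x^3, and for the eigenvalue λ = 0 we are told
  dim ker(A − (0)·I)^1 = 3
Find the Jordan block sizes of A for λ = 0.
Block sizes for λ = 0: [1, 1, 1]

From the dimensions of kernels of powers, the number of Jordan blocks of size at least j is d_j − d_{j−1} where d_j = dim ker(N^j) (with d_0 = 0). Computing the differences gives [3].
The number of blocks of size exactly k is (#blocks of size ≥ k) − (#blocks of size ≥ k + 1), so the partition is: 3 block(s) of size 1.
In nonincreasing order the block sizes are [1, 1, 1].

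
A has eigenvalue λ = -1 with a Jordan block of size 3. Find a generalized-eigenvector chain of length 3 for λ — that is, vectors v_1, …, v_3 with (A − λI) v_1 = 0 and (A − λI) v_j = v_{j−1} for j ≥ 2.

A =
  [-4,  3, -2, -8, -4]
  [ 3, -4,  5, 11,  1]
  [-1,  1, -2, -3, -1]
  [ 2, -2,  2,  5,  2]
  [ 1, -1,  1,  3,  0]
A Jordan chain for λ = -1 of length 3:
v_1 = (3, -3, 1, -2, -1)ᵀ
v_2 = (-2, 5, -1, 2, 1)ᵀ
v_3 = (0, 0, 1, 0, 0)ᵀ

Let N = A − (-1)·I. We want v_3 with N^3 v_3 = 0 but N^2 v_3 ≠ 0; then v_{j-1} := N · v_j for j = 3, …, 2.

Pick v_3 = (0, 0, 1, 0, 0)ᵀ.
Then v_2 = N · v_3 = (-2, 5, -1, 2, 1)ᵀ.
Then v_1 = N · v_2 = (3, -3, 1, -2, -1)ᵀ.

Sanity check: (A − (-1)·I) v_1 = (0, 0, 0, 0, 0)ᵀ = 0. ✓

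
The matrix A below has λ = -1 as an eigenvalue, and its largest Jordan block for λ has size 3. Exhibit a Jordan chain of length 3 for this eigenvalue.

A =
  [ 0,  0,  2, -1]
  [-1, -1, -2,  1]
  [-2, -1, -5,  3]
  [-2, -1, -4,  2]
A Jordan chain for λ = -1 of length 3:
v_1 = (-1, 1, 1, 1)ᵀ
v_2 = (1, -1, -2, -2)ᵀ
v_3 = (1, 0, 0, 0)ᵀ

Let N = A − (-1)·I. We want v_3 with N^3 v_3 = 0 but N^2 v_3 ≠ 0; then v_{j-1} := N · v_j for j = 3, …, 2.

Pick v_3 = (1, 0, 0, 0)ᵀ.
Then v_2 = N · v_3 = (1, -1, -2, -2)ᵀ.
Then v_1 = N · v_2 = (-1, 1, 1, 1)ᵀ.

Sanity check: (A − (-1)·I) v_1 = (0, 0, 0, 0)ᵀ = 0. ✓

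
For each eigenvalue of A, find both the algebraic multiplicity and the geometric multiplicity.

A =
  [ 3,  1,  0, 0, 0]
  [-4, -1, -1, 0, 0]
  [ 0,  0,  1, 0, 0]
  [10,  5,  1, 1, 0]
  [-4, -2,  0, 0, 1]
λ = 1: alg = 5, geom = 3

Step 1 — factor the characteristic polynomial to read off the algebraic multiplicities:
  χ_A(x) = (x - 1)^5

Step 2 — compute geometric multiplicities via the rank-nullity identity g(λ) = n − rank(A − λI):
  rank(A − (1)·I) = 2, so dim ker(A − (1)·I) = n − 2 = 3

Summary:
  λ = 1: algebraic multiplicity = 5, geometric multiplicity = 3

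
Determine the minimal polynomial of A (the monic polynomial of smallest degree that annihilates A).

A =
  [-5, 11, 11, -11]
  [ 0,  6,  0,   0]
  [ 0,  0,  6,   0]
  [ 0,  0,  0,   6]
x^2 - x - 30

The characteristic polynomial is χ_A(x) = (x - 6)^3*(x + 5), so the eigenvalues are known. The minimal polynomial is
  m_A(x) = Π_λ (x − λ)^{k_λ}
where k_λ is the size of the *largest* Jordan block for λ (equivalently, the smallest k with (A − λI)^k v = 0 for every generalised eigenvector v of λ).

  λ = -5: largest Jordan block has size 1, contributing (x + 5)
  λ = 6: largest Jordan block has size 1, contributing (x − 6)

So m_A(x) = (x - 6)*(x + 5) = x^2 - x - 30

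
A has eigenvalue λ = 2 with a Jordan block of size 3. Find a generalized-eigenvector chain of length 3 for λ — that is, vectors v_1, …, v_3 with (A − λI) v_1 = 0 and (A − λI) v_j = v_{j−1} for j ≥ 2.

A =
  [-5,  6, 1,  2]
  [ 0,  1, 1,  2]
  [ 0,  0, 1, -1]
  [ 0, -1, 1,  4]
A Jordan chain for λ = 2 of length 3:
v_1 = (-1, -1, 1, -1)ᵀ
v_2 = (-1, -1, 0, -1)ᵀ
v_3 = (1, 1, 0, 0)ᵀ

Let N = A − (2)·I. We want v_3 with N^3 v_3 = 0 but N^2 v_3 ≠ 0; then v_{j-1} := N · v_j for j = 3, …, 2.

Pick v_3 = (1, 1, 0, 0)ᵀ.
Then v_2 = N · v_3 = (-1, -1, 0, -1)ᵀ.
Then v_1 = N · v_2 = (-1, -1, 1, -1)ᵀ.

Sanity check: (A − (2)·I) v_1 = (0, 0, 0, 0)ᵀ = 0. ✓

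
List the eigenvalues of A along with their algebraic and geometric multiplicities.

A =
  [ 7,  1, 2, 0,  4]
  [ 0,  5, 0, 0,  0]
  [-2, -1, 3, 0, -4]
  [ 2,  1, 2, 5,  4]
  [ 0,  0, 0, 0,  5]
λ = 5: alg = 5, geom = 4

Step 1 — factor the characteristic polynomial to read off the algebraic multiplicities:
  χ_A(x) = (x - 5)^5

Step 2 — compute geometric multiplicities via the rank-nullity identity g(λ) = n − rank(A − λI):
  rank(A − (5)·I) = 1, so dim ker(A − (5)·I) = n − 1 = 4

Summary:
  λ = 5: algebraic multiplicity = 5, geometric multiplicity = 4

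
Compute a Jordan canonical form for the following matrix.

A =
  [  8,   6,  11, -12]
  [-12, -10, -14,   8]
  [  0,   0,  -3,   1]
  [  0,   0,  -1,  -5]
J_3(-4) ⊕ J_1(2)

The characteristic polynomial is
  det(x·I − A) = x^4 + 10*x^3 + 24*x^2 - 32*x - 128 = (x - 2)*(x + 4)^3

Eigenvalues and multiplicities (the geometric multiplicity of λ is n − rank(A − λI), which equals the number of Jordan blocks for λ):
  λ = -4: algebraic multiplicity = 3, geometric multiplicity = 1
  λ = 2: algebraic multiplicity = 1, geometric multiplicity = 1

Determining the block sizes for each eigenvalue:
  λ = -4: one block (gm = 1), so the single block has size am = 3 → block sizes [3]
  λ = 2: one block (gm = 1), so the single block has size am = 1 → block sizes [1]

Assembling the blocks gives a Jordan form
J =
  [-4,  1,  0, 0]
  [ 0, -4,  1, 0]
  [ 0,  0, -4, 0]
  [ 0,  0,  0, 2]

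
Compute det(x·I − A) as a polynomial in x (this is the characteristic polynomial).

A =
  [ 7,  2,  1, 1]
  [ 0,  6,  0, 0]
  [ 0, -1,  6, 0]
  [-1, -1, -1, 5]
x^4 - 24*x^3 + 216*x^2 - 864*x + 1296

Expanding det(x·I − A) (e.g. by cofactor expansion or by noting that A is similar to its Jordan form J, which has the same characteristic polynomial as A) gives
  χ_A(x) = x^4 - 24*x^3 + 216*x^2 - 864*x + 1296
which factors as (x - 6)^4. The eigenvalues (with algebraic multiplicities) are λ = 6 with multiplicity 4.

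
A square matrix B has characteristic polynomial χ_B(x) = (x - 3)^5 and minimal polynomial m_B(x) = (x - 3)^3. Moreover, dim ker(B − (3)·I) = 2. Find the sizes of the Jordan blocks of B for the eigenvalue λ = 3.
Block sizes for λ = 3: [3, 2]

Step 1 — from the characteristic polynomial, algebraic multiplicity of λ = 3 is 5. From dim ker(B − (3)·I) = 2, there are exactly 2 Jordan blocks for λ = 3.
Step 2 — from the minimal polynomial, the factor (x − 3)^3 tells us the largest block for λ = 3 has size 3.
Step 3 — with total size 5, 2 blocks, and largest block 3, the block sizes (in nonincreasing order) are [3, 2].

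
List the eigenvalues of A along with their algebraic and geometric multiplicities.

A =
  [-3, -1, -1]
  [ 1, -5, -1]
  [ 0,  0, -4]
λ = -4: alg = 3, geom = 2

Step 1 — factor the characteristic polynomial to read off the algebraic multiplicities:
  χ_A(x) = (x + 4)^3

Step 2 — compute geometric multiplicities via the rank-nullity identity g(λ) = n − rank(A − λI):
  rank(A − (-4)·I) = 1, so dim ker(A − (-4)·I) = n − 1 = 2

Summary:
  λ = -4: algebraic multiplicity = 3, geometric multiplicity = 2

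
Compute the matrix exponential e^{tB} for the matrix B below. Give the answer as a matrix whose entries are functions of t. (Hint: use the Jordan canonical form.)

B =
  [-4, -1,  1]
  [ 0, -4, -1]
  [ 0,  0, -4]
e^{tB} =
  [exp(-4*t), -t*exp(-4*t), t^2*exp(-4*t)/2 + t*exp(-4*t)]
  [0, exp(-4*t), -t*exp(-4*t)]
  [0, 0, exp(-4*t)]

Strategy: write B = P · J · P⁻¹ where J is a Jordan canonical form, so e^{tB} = P · e^{tJ} · P⁻¹, and e^{tJ} can be computed block-by-block.

B has Jordan form
J =
  [-4,  1,  0]
  [ 0, -4,  1]
  [ 0,  0, -4]
(up to reordering of blocks).

Per-block formulas:
  For a 3×3 Jordan block J_3(-4): exp(t · J_3(-4)) = e^(-4t)·(I + t·N + (t^2/2)·N^2), where N is the 3×3 nilpotent shift.

After assembling e^{tJ} and conjugating by P, we get:

e^{tB} =
  [exp(-4*t), -t*exp(-4*t), t^2*exp(-4*t)/2 + t*exp(-4*t)]
  [0, exp(-4*t), -t*exp(-4*t)]
  [0, 0, exp(-4*t)]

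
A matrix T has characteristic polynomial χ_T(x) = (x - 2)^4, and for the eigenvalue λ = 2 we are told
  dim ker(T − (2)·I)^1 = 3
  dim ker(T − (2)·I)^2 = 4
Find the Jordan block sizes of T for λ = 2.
Block sizes for λ = 2: [2, 1, 1]

From the dimensions of kernels of powers, the number of Jordan blocks of size at least j is d_j − d_{j−1} where d_j = dim ker(N^j) (with d_0 = 0). Computing the differences gives [3, 1].
The number of blocks of size exactly k is (#blocks of size ≥ k) − (#blocks of size ≥ k + 1), so the partition is: 2 block(s) of size 1, 1 block(s) of size 2.
In nonincreasing order the block sizes are [2, 1, 1].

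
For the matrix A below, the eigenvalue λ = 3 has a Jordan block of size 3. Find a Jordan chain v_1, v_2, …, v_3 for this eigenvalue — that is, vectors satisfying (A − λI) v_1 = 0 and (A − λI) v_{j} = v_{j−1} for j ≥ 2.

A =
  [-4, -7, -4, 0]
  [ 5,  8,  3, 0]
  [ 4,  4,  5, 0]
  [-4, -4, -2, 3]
A Jordan chain for λ = 3 of length 3:
v_1 = (-2, 2, 0, 0)ᵀ
v_2 = (-7, 5, 4, -4)ᵀ
v_3 = (1, 0, 0, 0)ᵀ

Let N = A − (3)·I. We want v_3 with N^3 v_3 = 0 but N^2 v_3 ≠ 0; then v_{j-1} := N · v_j for j = 3, …, 2.

Pick v_3 = (1, 0, 0, 0)ᵀ.
Then v_2 = N · v_3 = (-7, 5, 4, -4)ᵀ.
Then v_1 = N · v_2 = (-2, 2, 0, 0)ᵀ.

Sanity check: (A − (3)·I) v_1 = (0, 0, 0, 0)ᵀ = 0. ✓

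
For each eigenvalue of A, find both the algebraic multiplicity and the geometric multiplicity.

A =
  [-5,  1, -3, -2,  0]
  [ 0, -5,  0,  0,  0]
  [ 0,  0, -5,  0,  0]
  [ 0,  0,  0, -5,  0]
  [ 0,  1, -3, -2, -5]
λ = -5: alg = 5, geom = 4

Step 1 — factor the characteristic polynomial to read off the algebraic multiplicities:
  χ_A(x) = (x + 5)^5

Step 2 — compute geometric multiplicities via the rank-nullity identity g(λ) = n − rank(A − λI):
  rank(A − (-5)·I) = 1, so dim ker(A − (-5)·I) = n − 1 = 4

Summary:
  λ = -5: algebraic multiplicity = 5, geometric multiplicity = 4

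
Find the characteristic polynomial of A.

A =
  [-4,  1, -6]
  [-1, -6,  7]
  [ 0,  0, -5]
x^3 + 15*x^2 + 75*x + 125

Expanding det(x·I − A) (e.g. by cofactor expansion or by noting that A is similar to its Jordan form J, which has the same characteristic polynomial as A) gives
  χ_A(x) = x^3 + 15*x^2 + 75*x + 125
which factors as (x + 5)^3. The eigenvalues (with algebraic multiplicities) are λ = -5 with multiplicity 3.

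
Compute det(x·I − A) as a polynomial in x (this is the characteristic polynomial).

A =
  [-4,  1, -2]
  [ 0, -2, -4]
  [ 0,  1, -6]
x^3 + 12*x^2 + 48*x + 64

Expanding det(x·I − A) (e.g. by cofactor expansion or by noting that A is similar to its Jordan form J, which has the same characteristic polynomial as A) gives
  χ_A(x) = x^3 + 12*x^2 + 48*x + 64
which factors as (x + 4)^3. The eigenvalues (with algebraic multiplicities) are λ = -4 with multiplicity 3.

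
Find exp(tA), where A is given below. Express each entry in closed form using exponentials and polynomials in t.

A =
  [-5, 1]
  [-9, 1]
e^{tA} =
  [-3*t*exp(-2*t) + exp(-2*t), t*exp(-2*t)]
  [-9*t*exp(-2*t), 3*t*exp(-2*t) + exp(-2*t)]

Strategy: write A = P · J · P⁻¹ where J is a Jordan canonical form, so e^{tA} = P · e^{tJ} · P⁻¹, and e^{tJ} can be computed block-by-block.

A has Jordan form
J =
  [-2,  1]
  [ 0, -2]
(up to reordering of blocks).

Per-block formulas:
  For a 2×2 Jordan block J_2(-2): exp(t · J_2(-2)) = e^(-2t)·(I + t·N), where N is the 2×2 nilpotent shift.

After assembling e^{tJ} and conjugating by P, we get:

e^{tA} =
  [-3*t*exp(-2*t) + exp(-2*t), t*exp(-2*t)]
  [-9*t*exp(-2*t), 3*t*exp(-2*t) + exp(-2*t)]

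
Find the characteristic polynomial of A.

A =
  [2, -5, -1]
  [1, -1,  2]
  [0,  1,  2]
x^3 - 3*x^2 + 3*x - 1

Expanding det(x·I − A) (e.g. by cofactor expansion or by noting that A is similar to its Jordan form J, which has the same characteristic polynomial as A) gives
  χ_A(x) = x^3 - 3*x^2 + 3*x - 1
which factors as (x - 1)^3. The eigenvalues (with algebraic multiplicities) are λ = 1 with multiplicity 3.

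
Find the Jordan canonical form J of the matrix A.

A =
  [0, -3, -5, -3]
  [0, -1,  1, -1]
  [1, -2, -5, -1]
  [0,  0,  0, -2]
J_3(-2) ⊕ J_1(-2)

The characteristic polynomial is
  det(x·I − A) = x^4 + 8*x^3 + 24*x^2 + 32*x + 16 = (x + 2)^4

Eigenvalues and multiplicities (the geometric multiplicity of λ is n − rank(A − λI), which equals the number of Jordan blocks for λ):
  λ = -2: algebraic multiplicity = 4, geometric multiplicity = 2

Determining the block sizes for each eigenvalue:
  λ = -2: with am = 4 and gm = 2, the partition is not yet determined (e.g. several partitions of 4 into 2 parts exist). Let N = A − (-2)·I. Computing rank(N^1) = 2, rank(N^2) = 1, rank(N^3) = 0; the number of blocks of size ≥ j is rank(N^{j−1}) − rank(N^j), giving [2, 1, 1]. So we have 1 block(s) of size 3, 1 block(s) of size 1 → block sizes [3, 1]

Assembling the blocks gives a Jordan form
J =
  [-2,  1,  0,  0]
  [ 0, -2,  1,  0]
  [ 0,  0, -2,  0]
  [ 0,  0,  0, -2]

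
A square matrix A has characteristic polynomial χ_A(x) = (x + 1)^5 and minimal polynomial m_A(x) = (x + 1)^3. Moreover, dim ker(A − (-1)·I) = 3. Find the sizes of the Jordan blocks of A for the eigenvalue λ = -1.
Block sizes for λ = -1: [3, 1, 1]

Step 1 — from the characteristic polynomial, algebraic multiplicity of λ = -1 is 5. From dim ker(A − (-1)·I) = 3, there are exactly 3 Jordan blocks for λ = -1.
Step 2 — from the minimal polynomial, the factor (x + 1)^3 tells us the largest block for λ = -1 has size 3.
Step 3 — with total size 5, 3 blocks, and largest block 3, the block sizes (in nonincreasing order) are [3, 1, 1].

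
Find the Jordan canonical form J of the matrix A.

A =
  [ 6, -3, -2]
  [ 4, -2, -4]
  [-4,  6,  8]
J_2(4) ⊕ J_1(4)

The characteristic polynomial is
  det(x·I − A) = x^3 - 12*x^2 + 48*x - 64 = (x - 4)^3

Eigenvalues and multiplicities (the geometric multiplicity of λ is n − rank(A − λI), which equals the number of Jordan blocks for λ):
  λ = 4: algebraic multiplicity = 3, geometric multiplicity = 2

Determining the block sizes for each eigenvalue:
  λ = 4: 2 blocks summing to 3 forces exactly one block of size 2 and the rest size 1 → block sizes [2, 1]

Assembling the blocks gives a Jordan form
J =
  [4, 1, 0]
  [0, 4, 0]
  [0, 0, 4]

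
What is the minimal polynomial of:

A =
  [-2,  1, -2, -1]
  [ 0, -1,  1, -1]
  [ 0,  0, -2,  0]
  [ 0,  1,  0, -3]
x^3 + 6*x^2 + 12*x + 8

The characteristic polynomial is χ_A(x) = (x + 2)^4, so the eigenvalues are known. The minimal polynomial is
  m_A(x) = Π_λ (x − λ)^{k_λ}
where k_λ is the size of the *largest* Jordan block for λ (equivalently, the smallest k with (A − λI)^k v = 0 for every generalised eigenvector v of λ).

  λ = -2: largest Jordan block has size 3, contributing (x + 2)^3

So m_A(x) = (x + 2)^3 = x^3 + 6*x^2 + 12*x + 8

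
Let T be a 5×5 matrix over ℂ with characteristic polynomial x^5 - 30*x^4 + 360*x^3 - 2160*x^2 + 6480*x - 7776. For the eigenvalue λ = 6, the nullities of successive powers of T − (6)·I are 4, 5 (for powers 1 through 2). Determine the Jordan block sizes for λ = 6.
Block sizes for λ = 6: [2, 1, 1, 1]

From the dimensions of kernels of powers, the number of Jordan blocks of size at least j is d_j − d_{j−1} where d_j = dim ker(N^j) (with d_0 = 0). Computing the differences gives [4, 1].
The number of blocks of size exactly k is (#blocks of size ≥ k) − (#blocks of size ≥ k + 1), so the partition is: 3 block(s) of size 1, 1 block(s) of size 2.
In nonincreasing order the block sizes are [2, 1, 1, 1].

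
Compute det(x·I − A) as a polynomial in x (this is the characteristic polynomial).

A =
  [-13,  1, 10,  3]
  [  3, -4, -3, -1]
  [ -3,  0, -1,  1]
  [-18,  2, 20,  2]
x^4 + 16*x^3 + 96*x^2 + 256*x + 256

Expanding det(x·I − A) (e.g. by cofactor expansion or by noting that A is similar to its Jordan form J, which has the same characteristic polynomial as A) gives
  χ_A(x) = x^4 + 16*x^3 + 96*x^2 + 256*x + 256
which factors as (x + 4)^4. The eigenvalues (with algebraic multiplicities) are λ = -4 with multiplicity 4.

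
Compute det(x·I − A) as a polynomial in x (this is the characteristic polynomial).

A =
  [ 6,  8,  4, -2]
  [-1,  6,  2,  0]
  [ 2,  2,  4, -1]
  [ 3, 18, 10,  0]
x^4 - 16*x^3 + 96*x^2 - 256*x + 256

Expanding det(x·I − A) (e.g. by cofactor expansion or by noting that A is similar to its Jordan form J, which has the same characteristic polynomial as A) gives
  χ_A(x) = x^4 - 16*x^3 + 96*x^2 - 256*x + 256
which factors as (x - 4)^4. The eigenvalues (with algebraic multiplicities) are λ = 4 with multiplicity 4.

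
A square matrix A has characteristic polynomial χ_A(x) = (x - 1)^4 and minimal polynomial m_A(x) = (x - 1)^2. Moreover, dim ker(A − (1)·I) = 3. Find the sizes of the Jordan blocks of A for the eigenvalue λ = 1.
Block sizes for λ = 1: [2, 1, 1]

Step 1 — from the characteristic polynomial, algebraic multiplicity of λ = 1 is 4. From dim ker(A − (1)·I) = 3, there are exactly 3 Jordan blocks for λ = 1.
Step 2 — from the minimal polynomial, the factor (x − 1)^2 tells us the largest block for λ = 1 has size 2.
Step 3 — with total size 4, 3 blocks, and largest block 2, the block sizes (in nonincreasing order) are [2, 1, 1].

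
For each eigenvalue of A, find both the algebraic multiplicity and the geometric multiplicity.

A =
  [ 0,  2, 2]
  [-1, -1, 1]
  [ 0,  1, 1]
λ = 0: alg = 3, geom = 1

Step 1 — factor the characteristic polynomial to read off the algebraic multiplicities:
  χ_A(x) = x^3

Step 2 — compute geometric multiplicities via the rank-nullity identity g(λ) = n − rank(A − λI):
  rank(A − (0)·I) = 2, so dim ker(A − (0)·I) = n − 2 = 1

Summary:
  λ = 0: algebraic multiplicity = 3, geometric multiplicity = 1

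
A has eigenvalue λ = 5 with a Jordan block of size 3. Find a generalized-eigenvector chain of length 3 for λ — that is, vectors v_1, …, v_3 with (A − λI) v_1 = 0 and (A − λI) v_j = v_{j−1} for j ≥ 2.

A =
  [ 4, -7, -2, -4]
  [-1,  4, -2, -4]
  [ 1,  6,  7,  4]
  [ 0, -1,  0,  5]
A Jordan chain for λ = 5 of length 3:
v_1 = (6, 0, -5, 1)ᵀ
v_2 = (-1, -1, 1, 0)ᵀ
v_3 = (1, 0, 0, 0)ᵀ

Let N = A − (5)·I. We want v_3 with N^3 v_3 = 0 but N^2 v_3 ≠ 0; then v_{j-1} := N · v_j for j = 3, …, 2.

Pick v_3 = (1, 0, 0, 0)ᵀ.
Then v_2 = N · v_3 = (-1, -1, 1, 0)ᵀ.
Then v_1 = N · v_2 = (6, 0, -5, 1)ᵀ.

Sanity check: (A − (5)·I) v_1 = (0, 0, 0, 0)ᵀ = 0. ✓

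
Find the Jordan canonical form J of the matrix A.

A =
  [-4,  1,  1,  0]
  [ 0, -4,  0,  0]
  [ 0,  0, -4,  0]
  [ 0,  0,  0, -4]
J_2(-4) ⊕ J_1(-4) ⊕ J_1(-4)

The characteristic polynomial is
  det(x·I − A) = x^4 + 16*x^3 + 96*x^2 + 256*x + 256 = (x + 4)^4

Eigenvalues and multiplicities (the geometric multiplicity of λ is n − rank(A − λI), which equals the number of Jordan blocks for λ):
  λ = -4: algebraic multiplicity = 4, geometric multiplicity = 3

Determining the block sizes for each eigenvalue:
  λ = -4: 3 blocks summing to 4 forces exactly one block of size 2 and the rest size 1 → block sizes [2, 1, 1]

Assembling the blocks gives a Jordan form
J =
  [-4,  1,  0,  0]
  [ 0, -4,  0,  0]
  [ 0,  0, -4,  0]
  [ 0,  0,  0, -4]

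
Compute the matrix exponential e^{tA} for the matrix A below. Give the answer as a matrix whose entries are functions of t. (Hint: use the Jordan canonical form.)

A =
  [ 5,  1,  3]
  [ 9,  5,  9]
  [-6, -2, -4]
e^{tA} =
  [3*t*exp(2*t) + exp(2*t), t*exp(2*t), 3*t*exp(2*t)]
  [9*t*exp(2*t), 3*t*exp(2*t) + exp(2*t), 9*t*exp(2*t)]
  [-6*t*exp(2*t), -2*t*exp(2*t), -6*t*exp(2*t) + exp(2*t)]

Strategy: write A = P · J · P⁻¹ where J is a Jordan canonical form, so e^{tA} = P · e^{tJ} · P⁻¹, and e^{tJ} can be computed block-by-block.

A has Jordan form
J =
  [2, 1, 0]
  [0, 2, 0]
  [0, 0, 2]
(up to reordering of blocks).

Per-block formulas:
  For a 1×1 block at λ = 2: exp(t · [2]) = [e^(2t)].
  For a 2×2 Jordan block J_2(2): exp(t · J_2(2)) = e^(2t)·(I + t·N), where N is the 2×2 nilpotent shift.

After assembling e^{tJ} and conjugating by P, we get:

e^{tA} =
  [3*t*exp(2*t) + exp(2*t), t*exp(2*t), 3*t*exp(2*t)]
  [9*t*exp(2*t), 3*t*exp(2*t) + exp(2*t), 9*t*exp(2*t)]
  [-6*t*exp(2*t), -2*t*exp(2*t), -6*t*exp(2*t) + exp(2*t)]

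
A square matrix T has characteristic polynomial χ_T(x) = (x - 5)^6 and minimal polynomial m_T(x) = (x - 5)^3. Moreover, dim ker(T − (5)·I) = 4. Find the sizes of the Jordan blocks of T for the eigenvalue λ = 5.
Block sizes for λ = 5: [3, 1, 1, 1]

Step 1 — from the characteristic polynomial, algebraic multiplicity of λ = 5 is 6. From dim ker(T − (5)·I) = 4, there are exactly 4 Jordan blocks for λ = 5.
Step 2 — from the minimal polynomial, the factor (x − 5)^3 tells us the largest block for λ = 5 has size 3.
Step 3 — with total size 6, 4 blocks, and largest block 3, the block sizes (in nonincreasing order) are [3, 1, 1, 1].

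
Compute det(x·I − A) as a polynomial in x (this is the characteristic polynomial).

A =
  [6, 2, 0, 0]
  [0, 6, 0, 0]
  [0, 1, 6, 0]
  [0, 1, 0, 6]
x^4 - 24*x^3 + 216*x^2 - 864*x + 1296

Expanding det(x·I − A) (e.g. by cofactor expansion or by noting that A is similar to its Jordan form J, which has the same characteristic polynomial as A) gives
  χ_A(x) = x^4 - 24*x^3 + 216*x^2 - 864*x + 1296
which factors as (x - 6)^4. The eigenvalues (with algebraic multiplicities) are λ = 6 with multiplicity 4.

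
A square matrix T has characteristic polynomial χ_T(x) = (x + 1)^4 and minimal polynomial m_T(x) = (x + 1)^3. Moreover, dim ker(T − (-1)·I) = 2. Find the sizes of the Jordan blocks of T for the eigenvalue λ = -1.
Block sizes for λ = -1: [3, 1]

Step 1 — from the characteristic polynomial, algebraic multiplicity of λ = -1 is 4. From dim ker(T − (-1)·I) = 2, there are exactly 2 Jordan blocks for λ = -1.
Step 2 — from the minimal polynomial, the factor (x + 1)^3 tells us the largest block for λ = -1 has size 3.
Step 3 — with total size 4, 2 blocks, and largest block 3, the block sizes (in nonincreasing order) are [3, 1].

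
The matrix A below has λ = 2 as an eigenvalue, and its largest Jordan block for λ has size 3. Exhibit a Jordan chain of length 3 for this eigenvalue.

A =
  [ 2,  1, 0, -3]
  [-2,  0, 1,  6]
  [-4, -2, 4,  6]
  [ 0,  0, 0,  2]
A Jordan chain for λ = 2 of length 3:
v_1 = (-2, 0, -4, 0)ᵀ
v_2 = (0, -2, -4, 0)ᵀ
v_3 = (1, 0, 0, 0)ᵀ

Let N = A − (2)·I. We want v_3 with N^3 v_3 = 0 but N^2 v_3 ≠ 0; then v_{j-1} := N · v_j for j = 3, …, 2.

Pick v_3 = (1, 0, 0, 0)ᵀ.
Then v_2 = N · v_3 = (0, -2, -4, 0)ᵀ.
Then v_1 = N · v_2 = (-2, 0, -4, 0)ᵀ.

Sanity check: (A − (2)·I) v_1 = (0, 0, 0, 0)ᵀ = 0. ✓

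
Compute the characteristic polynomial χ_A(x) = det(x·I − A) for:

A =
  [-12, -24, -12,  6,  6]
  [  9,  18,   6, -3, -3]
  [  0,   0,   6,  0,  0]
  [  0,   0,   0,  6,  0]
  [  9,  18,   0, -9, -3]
x^5 - 15*x^4 + 54*x^3 + 108*x^2 - 648*x

Expanding det(x·I − A) (e.g. by cofactor expansion or by noting that A is similar to its Jordan form J, which has the same characteristic polynomial as A) gives
  χ_A(x) = x^5 - 15*x^4 + 54*x^3 + 108*x^2 - 648*x
which factors as x*(x - 6)^3*(x + 3). The eigenvalues (with algebraic multiplicities) are λ = -3 with multiplicity 1, λ = 0 with multiplicity 1, λ = 6 with multiplicity 3.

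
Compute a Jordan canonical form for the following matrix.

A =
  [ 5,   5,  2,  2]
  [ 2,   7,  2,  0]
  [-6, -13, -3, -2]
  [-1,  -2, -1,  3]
J_2(3) ⊕ J_2(3)

The characteristic polynomial is
  det(x·I − A) = x^4 - 12*x^3 + 54*x^2 - 108*x + 81 = (x - 3)^4

Eigenvalues and multiplicities (the geometric multiplicity of λ is n − rank(A − λI), which equals the number of Jordan blocks for λ):
  λ = 3: algebraic multiplicity = 4, geometric multiplicity = 2

Determining the block sizes for each eigenvalue:
  λ = 3: with am = 4 and gm = 2, the partition is not yet determined (e.g. several partitions of 4 into 2 parts exist). Let N = A − (3)·I. Computing rank(N^1) = 2, rank(N^2) = 0; the number of blocks of size ≥ j is rank(N^{j−1}) − rank(N^j), giving [2, 2]. So we have 2 block(s) of size 2 → block sizes [2, 2]

Assembling the blocks gives a Jordan form
J =
  [3, 1, 0, 0]
  [0, 3, 0, 0]
  [0, 0, 3, 1]
  [0, 0, 0, 3]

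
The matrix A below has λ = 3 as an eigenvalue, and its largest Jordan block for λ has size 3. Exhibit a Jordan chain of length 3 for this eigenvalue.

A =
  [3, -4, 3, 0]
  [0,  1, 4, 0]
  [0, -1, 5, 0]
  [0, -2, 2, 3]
A Jordan chain for λ = 3 of length 3:
v_1 = (5, 0, 0, 2)ᵀ
v_2 = (-4, -2, -1, -2)ᵀ
v_3 = (0, 1, 0, 0)ᵀ

Let N = A − (3)·I. We want v_3 with N^3 v_3 = 0 but N^2 v_3 ≠ 0; then v_{j-1} := N · v_j for j = 3, …, 2.

Pick v_3 = (0, 1, 0, 0)ᵀ.
Then v_2 = N · v_3 = (-4, -2, -1, -2)ᵀ.
Then v_1 = N · v_2 = (5, 0, 0, 2)ᵀ.

Sanity check: (A − (3)·I) v_1 = (0, 0, 0, 0)ᵀ = 0. ✓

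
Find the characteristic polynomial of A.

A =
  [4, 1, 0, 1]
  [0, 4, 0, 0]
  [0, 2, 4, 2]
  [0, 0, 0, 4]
x^4 - 16*x^3 + 96*x^2 - 256*x + 256

Expanding det(x·I − A) (e.g. by cofactor expansion or by noting that A is similar to its Jordan form J, which has the same characteristic polynomial as A) gives
  χ_A(x) = x^4 - 16*x^3 + 96*x^2 - 256*x + 256
which factors as (x - 4)^4. The eigenvalues (with algebraic multiplicities) are λ = 4 with multiplicity 4.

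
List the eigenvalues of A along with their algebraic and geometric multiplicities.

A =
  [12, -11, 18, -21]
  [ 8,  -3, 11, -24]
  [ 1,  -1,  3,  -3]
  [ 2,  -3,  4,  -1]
λ = 2: alg = 3, geom = 1; λ = 5: alg = 1, geom = 1

Step 1 — factor the characteristic polynomial to read off the algebraic multiplicities:
  χ_A(x) = (x - 5)*(x - 2)^3

Step 2 — compute geometric multiplicities via the rank-nullity identity g(λ) = n − rank(A − λI):
  rank(A − (2)·I) = 3, so dim ker(A − (2)·I) = n − 3 = 1
  rank(A − (5)·I) = 3, so dim ker(A − (5)·I) = n − 3 = 1

Summary:
  λ = 2: algebraic multiplicity = 3, geometric multiplicity = 1
  λ = 5: algebraic multiplicity = 1, geometric multiplicity = 1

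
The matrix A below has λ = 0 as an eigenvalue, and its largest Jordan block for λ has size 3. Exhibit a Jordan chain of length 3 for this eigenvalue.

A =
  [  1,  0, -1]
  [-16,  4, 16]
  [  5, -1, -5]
A Jordan chain for λ = 0 of length 3:
v_1 = (-4, 0, -4)ᵀ
v_2 = (1, -16, 5)ᵀ
v_3 = (1, 0, 0)ᵀ

Let N = A − (0)·I. We want v_3 with N^3 v_3 = 0 but N^2 v_3 ≠ 0; then v_{j-1} := N · v_j for j = 3, …, 2.

Pick v_3 = (1, 0, 0)ᵀ.
Then v_2 = N · v_3 = (1, -16, 5)ᵀ.
Then v_1 = N · v_2 = (-4, 0, -4)ᵀ.

Sanity check: (A − (0)·I) v_1 = (0, 0, 0)ᵀ = 0. ✓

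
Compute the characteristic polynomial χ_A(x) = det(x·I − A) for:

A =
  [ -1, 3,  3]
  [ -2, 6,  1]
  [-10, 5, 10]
x^3 - 15*x^2 + 75*x - 125

Expanding det(x·I − A) (e.g. by cofactor expansion or by noting that A is similar to its Jordan form J, which has the same characteristic polynomial as A) gives
  χ_A(x) = x^3 - 15*x^2 + 75*x - 125
which factors as (x - 5)^3. The eigenvalues (with algebraic multiplicities) are λ = 5 with multiplicity 3.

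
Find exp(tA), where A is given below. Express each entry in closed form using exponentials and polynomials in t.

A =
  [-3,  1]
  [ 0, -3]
e^{tA} =
  [exp(-3*t), t*exp(-3*t)]
  [0, exp(-3*t)]

Strategy: write A = P · J · P⁻¹ where J is a Jordan canonical form, so e^{tA} = P · e^{tJ} · P⁻¹, and e^{tJ} can be computed block-by-block.

A has Jordan form
J =
  [-3,  1]
  [ 0, -3]
(up to reordering of blocks).

Per-block formulas:
  For a 2×2 Jordan block J_2(-3): exp(t · J_2(-3)) = e^(-3t)·(I + t·N), where N is the 2×2 nilpotent shift.

After assembling e^{tJ} and conjugating by P, we get:

e^{tA} =
  [exp(-3*t), t*exp(-3*t)]
  [0, exp(-3*t)]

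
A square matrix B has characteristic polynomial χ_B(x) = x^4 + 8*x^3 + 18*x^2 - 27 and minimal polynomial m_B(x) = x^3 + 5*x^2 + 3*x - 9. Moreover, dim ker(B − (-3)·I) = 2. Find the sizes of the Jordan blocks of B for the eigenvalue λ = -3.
Block sizes for λ = -3: [2, 1]

Step 1 — from the characteristic polynomial, algebraic multiplicity of λ = -3 is 3. From dim ker(B − (-3)·I) = 2, there are exactly 2 Jordan blocks for λ = -3.
Step 2 — from the minimal polynomial, the factor (x + 3)^2 tells us the largest block for λ = -3 has size 2.
Step 3 — with total size 3, 2 blocks, and largest block 2, the block sizes (in nonincreasing order) are [2, 1].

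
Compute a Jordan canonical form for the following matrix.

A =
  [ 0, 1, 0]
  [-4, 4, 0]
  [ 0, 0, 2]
J_2(2) ⊕ J_1(2)

The characteristic polynomial is
  det(x·I − A) = x^3 - 6*x^2 + 12*x - 8 = (x - 2)^3

Eigenvalues and multiplicities (the geometric multiplicity of λ is n − rank(A − λI), which equals the number of Jordan blocks for λ):
  λ = 2: algebraic multiplicity = 3, geometric multiplicity = 2

Determining the block sizes for each eigenvalue:
  λ = 2: 2 blocks summing to 3 forces exactly one block of size 2 and the rest size 1 → block sizes [2, 1]

Assembling the blocks gives a Jordan form
J =
  [2, 1, 0]
  [0, 2, 0]
  [0, 0, 2]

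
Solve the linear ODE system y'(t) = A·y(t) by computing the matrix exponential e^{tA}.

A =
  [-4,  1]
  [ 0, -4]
e^{tA} =
  [exp(-4*t), t*exp(-4*t)]
  [0, exp(-4*t)]

Strategy: write A = P · J · P⁻¹ where J is a Jordan canonical form, so e^{tA} = P · e^{tJ} · P⁻¹, and e^{tJ} can be computed block-by-block.

A has Jordan form
J =
  [-4,  1]
  [ 0, -4]
(up to reordering of blocks).

Per-block formulas:
  For a 2×2 Jordan block J_2(-4): exp(t · J_2(-4)) = e^(-4t)·(I + t·N), where N is the 2×2 nilpotent shift.

After assembling e^{tJ} and conjugating by P, we get:

e^{tA} =
  [exp(-4*t), t*exp(-4*t)]
  [0, exp(-4*t)]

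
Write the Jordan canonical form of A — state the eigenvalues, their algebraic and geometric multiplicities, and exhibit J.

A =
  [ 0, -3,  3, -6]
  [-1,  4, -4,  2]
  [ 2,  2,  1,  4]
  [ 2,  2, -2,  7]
J_3(3) ⊕ J_1(3)

The characteristic polynomial is
  det(x·I − A) = x^4 - 12*x^3 + 54*x^2 - 108*x + 81 = (x - 3)^4

Eigenvalues and multiplicities (the geometric multiplicity of λ is n − rank(A − λI), which equals the number of Jordan blocks for λ):
  λ = 3: algebraic multiplicity = 4, geometric multiplicity = 2

Determining the block sizes for each eigenvalue:
  λ = 3: with am = 4 and gm = 2, the partition is not yet determined (e.g. several partitions of 4 into 2 parts exist). Let N = A − (3)·I. Computing rank(N^1) = 2, rank(N^2) = 1, rank(N^3) = 0; the number of blocks of size ≥ j is rank(N^{j−1}) − rank(N^j), giving [2, 1, 1]. So we have 1 block(s) of size 3, 1 block(s) of size 1 → block sizes [3, 1]

Assembling the blocks gives a Jordan form
J =
  [3, 1, 0, 0]
  [0, 3, 1, 0]
  [0, 0, 3, 0]
  [0, 0, 0, 3]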